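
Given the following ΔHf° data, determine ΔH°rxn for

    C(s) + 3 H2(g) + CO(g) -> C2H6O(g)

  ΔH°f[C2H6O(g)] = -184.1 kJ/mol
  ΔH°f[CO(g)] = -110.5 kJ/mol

ΔH°rxn = -73.6 kJ/mol

Products: 1·(-184.1) = -184.1
Reactants: 1·(+0.0) + 3·(+0.0) + 1·(-110.5) = -110.5
ΔH°rxn = (-184.1) − (-110.5) = -73.6 kJ/mol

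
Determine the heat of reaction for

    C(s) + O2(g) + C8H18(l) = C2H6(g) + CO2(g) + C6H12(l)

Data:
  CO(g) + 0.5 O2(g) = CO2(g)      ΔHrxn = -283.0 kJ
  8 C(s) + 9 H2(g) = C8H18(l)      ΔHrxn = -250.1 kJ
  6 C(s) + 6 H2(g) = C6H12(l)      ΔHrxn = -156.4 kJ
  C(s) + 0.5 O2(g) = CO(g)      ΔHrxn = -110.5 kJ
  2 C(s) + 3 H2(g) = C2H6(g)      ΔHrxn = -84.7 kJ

ΔHrxn = -384.5 kJ

equation 1 as written (CO2(g) already on the product side): -283.0 kJ
equation 2 reversed (C8H18(l) must end up as a reactant): +250.1 kJ
equation 3 as written (C6H12(l) already on the product side): -156.4 kJ
equation 4 as written: -110.5 kJ
equation 5 as written (C2H6(g) already on the product side): -84.7 kJ
ΔHrxn = (-283.0) + (+250.1) + (-156.4) + (-110.5) + (-84.7) = -384.5 kJ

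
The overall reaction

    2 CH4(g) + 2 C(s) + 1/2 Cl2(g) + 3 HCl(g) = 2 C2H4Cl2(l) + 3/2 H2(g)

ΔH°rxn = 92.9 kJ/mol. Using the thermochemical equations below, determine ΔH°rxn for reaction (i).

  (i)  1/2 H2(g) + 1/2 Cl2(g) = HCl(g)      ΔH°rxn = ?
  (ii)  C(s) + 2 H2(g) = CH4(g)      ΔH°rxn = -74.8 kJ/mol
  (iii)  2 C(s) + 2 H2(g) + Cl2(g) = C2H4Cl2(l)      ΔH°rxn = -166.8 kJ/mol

ΔH°rxn = -92.3 kJ/mol

(i) reversed and × 3: contributes −3·x
(ii) reversed and × 2: (-2)·(-74.8) = +149.6 kJ/mol
(iii) × 2: (2)·(-166.8) = -333.6 kJ/mol
+92.9 = (+149.6) + (-333.6) − 3·x
x = (+92.9 − (-184.0)) / (-3) = -92.3 kJ/mol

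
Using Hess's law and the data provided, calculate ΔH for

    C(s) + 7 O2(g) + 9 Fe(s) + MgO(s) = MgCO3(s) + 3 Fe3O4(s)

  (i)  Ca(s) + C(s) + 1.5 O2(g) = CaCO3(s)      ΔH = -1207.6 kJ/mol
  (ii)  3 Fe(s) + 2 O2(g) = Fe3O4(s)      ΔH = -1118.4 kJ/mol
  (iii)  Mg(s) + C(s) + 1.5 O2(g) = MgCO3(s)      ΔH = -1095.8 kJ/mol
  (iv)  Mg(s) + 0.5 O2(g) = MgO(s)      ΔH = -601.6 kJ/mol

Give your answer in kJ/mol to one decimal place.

ΔH = -3849.4 kJ/mol

(i): not needed.
(ii) × 3: (3)·(-1118.4) = -3355.2 kJ/mol
(iii) as written: -1095.8 kJ/mol
(iv) reversed: +601.6 kJ/mol
Summing the manipulated equations, ΔH = (3)·(-1118.4) + (1)·(-1095.8) + (-1)·(-601.6) = -3849.4 kJ/mol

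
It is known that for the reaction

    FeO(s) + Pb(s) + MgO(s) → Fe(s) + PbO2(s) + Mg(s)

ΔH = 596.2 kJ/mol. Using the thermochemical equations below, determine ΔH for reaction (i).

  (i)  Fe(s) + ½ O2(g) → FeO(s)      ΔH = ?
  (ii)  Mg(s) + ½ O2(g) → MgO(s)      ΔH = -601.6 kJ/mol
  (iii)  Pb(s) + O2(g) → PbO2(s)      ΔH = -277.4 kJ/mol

(i) reversed: contributes −x
(ii) reversed: +601.6 kJ/mol
(iii) as written: -277.4 kJ/mol
+596.2 = (+601.6) + (-277.4) − x
x = (+596.2 − (+324.2)) / (-1) = -272.0 kJ/mol

ΔH = -272.0 kJ/mol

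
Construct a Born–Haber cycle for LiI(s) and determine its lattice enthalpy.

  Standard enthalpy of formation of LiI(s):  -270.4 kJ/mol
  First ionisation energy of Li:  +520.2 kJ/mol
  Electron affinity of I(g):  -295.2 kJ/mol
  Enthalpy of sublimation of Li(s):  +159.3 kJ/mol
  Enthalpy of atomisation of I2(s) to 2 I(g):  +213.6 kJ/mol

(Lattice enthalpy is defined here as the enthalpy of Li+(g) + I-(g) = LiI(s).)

ΔHf° = 1·ΔHsub + 1·(ΣIE) + 1/2·D(I2) + 1·EA + U
-270.4 = 1·(+159.3) + 1·(+520.2) + 1/2·(+213.6) + 1·(-295.2) + U
U = -270.4 − (+491.1) = -761.5 kJ/mol

U = -761.5 kJ/mol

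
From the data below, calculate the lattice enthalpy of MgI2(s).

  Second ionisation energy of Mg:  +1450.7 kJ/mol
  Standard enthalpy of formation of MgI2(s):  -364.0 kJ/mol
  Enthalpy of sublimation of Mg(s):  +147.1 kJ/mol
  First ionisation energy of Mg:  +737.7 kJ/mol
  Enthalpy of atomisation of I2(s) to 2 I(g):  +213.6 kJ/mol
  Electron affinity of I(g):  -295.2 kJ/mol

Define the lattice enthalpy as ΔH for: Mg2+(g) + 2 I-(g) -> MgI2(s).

U = -2322.7 kJ/mol

ΔHf° = 1·ΔHsub + 1·(ΣIE) + 1·D(I2) + 2·EA + U
-364.0 = 1·(+147.1) + 1·(+2188.4) + 1·(+213.6) + 2·(-295.2) + U
U = -364.0 − (+1958.7) = -2322.7 kJ/mol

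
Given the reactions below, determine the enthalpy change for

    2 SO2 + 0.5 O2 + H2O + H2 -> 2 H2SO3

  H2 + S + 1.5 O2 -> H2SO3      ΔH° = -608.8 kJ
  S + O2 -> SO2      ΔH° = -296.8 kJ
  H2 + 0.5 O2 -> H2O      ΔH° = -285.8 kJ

ΔH° = -338.2 kJ

equation 1 × 2 (×2 to match 2 H2SO3 in the target): (2)·(-608.8) = -1217.6 kJ
equation 2 reversed and × 2 (SO2 must end up as a reactant; scale by 2 for the 2 SO2): (-2)·(-296.8) = +593.6 kJ
equation 3 reversed (reverse to put H2O on the reactant side): +285.8 kJ
By Hess's law, ΔH° = (-1217.6) + (+593.6) + (+285.8) = -338.2 kJ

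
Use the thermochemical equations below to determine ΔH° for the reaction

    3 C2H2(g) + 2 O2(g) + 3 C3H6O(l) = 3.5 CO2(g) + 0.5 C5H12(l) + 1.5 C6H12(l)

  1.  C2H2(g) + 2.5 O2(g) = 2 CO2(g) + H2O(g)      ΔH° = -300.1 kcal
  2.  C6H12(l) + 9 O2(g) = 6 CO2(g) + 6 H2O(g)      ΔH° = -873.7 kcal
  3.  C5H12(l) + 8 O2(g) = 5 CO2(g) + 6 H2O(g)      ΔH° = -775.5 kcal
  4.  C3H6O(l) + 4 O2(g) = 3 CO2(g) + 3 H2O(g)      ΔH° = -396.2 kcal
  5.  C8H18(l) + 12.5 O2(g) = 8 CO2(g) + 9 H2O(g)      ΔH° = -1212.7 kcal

ΔH° = -390.6 kcal

eq. 1 × 3: (3)·(-300.1) = -900.3 kcal
eq. 2 reversed and × 3/2: (-3/2)·(-873.7) = +1310.55 kcal
eq. 3 reversed and × 1/2: (-1/2)·(-775.5) = +387.75 kcal
eq. 4 × 3: (3)·(-396.2) = -1188.6 kcal
eq. 5: not needed.
Summing the manipulated equations, ΔH° = (3)·(-300.1) + (-3/2)·(-873.7) + (-1/2)·(-775.5) + (3)·(-396.2) = -390.6 kcal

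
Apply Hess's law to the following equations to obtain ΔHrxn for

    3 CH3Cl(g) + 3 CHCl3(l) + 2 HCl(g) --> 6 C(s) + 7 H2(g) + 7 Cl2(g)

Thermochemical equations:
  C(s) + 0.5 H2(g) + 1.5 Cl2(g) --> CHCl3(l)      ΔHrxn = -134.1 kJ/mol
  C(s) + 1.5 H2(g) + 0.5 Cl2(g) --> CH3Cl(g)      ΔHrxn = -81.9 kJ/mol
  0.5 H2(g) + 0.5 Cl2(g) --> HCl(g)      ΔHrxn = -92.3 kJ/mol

ΔHrxn = 832.6 kJ/mol

equation 1 reversed and × 3 (reverse to put CHCl3(l) on the reactant side; scale by 3 for the 3 CHCl3(l)): (-3)·(-134.1) = +402.3 kJ/mol
equation 2 reversed and × 3 (reverse to put CH3Cl(g) on the reactant side; scale by 3 for the 3 CH3Cl(g)): (-3)·(-81.9) = +245.7 kJ/mol
equation 3 reversed and × 2 (HCl(g) must end up as a reactant; scale by 2 for the 2 HCl(g)): (-2)·(-92.3) = +184.6 kJ/mol
ΔHrxn = (-3)·(-134.1) + (-3)·(-81.9) + (-2)·(-92.3) = 832.6 kJ/mol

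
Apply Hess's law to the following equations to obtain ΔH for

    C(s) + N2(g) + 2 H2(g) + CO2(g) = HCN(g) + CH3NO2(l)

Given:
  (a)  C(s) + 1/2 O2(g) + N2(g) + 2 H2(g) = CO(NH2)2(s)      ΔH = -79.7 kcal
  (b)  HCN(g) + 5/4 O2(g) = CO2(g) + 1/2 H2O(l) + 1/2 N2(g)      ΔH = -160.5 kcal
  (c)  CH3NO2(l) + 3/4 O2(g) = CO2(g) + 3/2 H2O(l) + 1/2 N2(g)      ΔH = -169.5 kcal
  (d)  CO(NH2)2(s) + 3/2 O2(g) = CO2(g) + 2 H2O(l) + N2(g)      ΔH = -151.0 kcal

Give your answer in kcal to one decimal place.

ΔH = 99.3 kcal

(a) as written (C(s) already on the reactant side): -79.7 kcal
(b) reversed (HCN(g) must end up as a product): +160.5 kcal
(c) reversed (reverse to put CH3NO2(l) on the product side): +169.5 kcal
(d) as written: -151.0 kcal
By Hess's law, ΔH = (1)·(-79.7) + (-1)·(-160.5) + (-1)·(-169.5) + (1)·(-151.0) = 99.3 kcal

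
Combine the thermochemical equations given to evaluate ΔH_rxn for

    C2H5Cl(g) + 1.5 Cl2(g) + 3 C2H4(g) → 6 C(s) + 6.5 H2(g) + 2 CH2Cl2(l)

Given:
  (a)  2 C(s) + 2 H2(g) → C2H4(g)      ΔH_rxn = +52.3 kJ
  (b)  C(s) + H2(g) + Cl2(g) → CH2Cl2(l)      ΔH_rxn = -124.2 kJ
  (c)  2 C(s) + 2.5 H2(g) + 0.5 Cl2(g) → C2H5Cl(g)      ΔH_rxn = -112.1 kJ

(a) reversed and × 3: (-3)·(+52.3) = -156.9 kJ
(b) × 2: (2)·(-124.2) = -248.4 kJ
(c) reversed: +112.1 kJ
By Hess's law, ΔH_rxn = (-3)·(+52.3) + (2)·(-124.2) + (-1)·(-112.1) = -293.2 kJ

ΔH_rxn = -293.2 kJ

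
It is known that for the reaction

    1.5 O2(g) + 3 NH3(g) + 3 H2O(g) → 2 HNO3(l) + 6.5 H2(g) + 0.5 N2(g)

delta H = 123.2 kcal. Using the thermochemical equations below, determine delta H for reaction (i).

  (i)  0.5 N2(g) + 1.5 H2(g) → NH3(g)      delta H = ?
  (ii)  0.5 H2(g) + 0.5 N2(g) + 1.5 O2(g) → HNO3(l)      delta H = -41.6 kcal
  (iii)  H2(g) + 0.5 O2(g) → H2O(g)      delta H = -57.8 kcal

(i) reversed and × 3: contributes −3·x
(ii) × 2: (2)·(-41.6) = -83.2 kcal
(iii) reversed and × 3: (-3)·(-57.8) = +173.4 kcal
+123.2 = (-83.2) + (+173.4) − 3·x
x = (+123.2 − (+90.2)) / (-3) = -11.0 kcal

delta H = -11.0 kcal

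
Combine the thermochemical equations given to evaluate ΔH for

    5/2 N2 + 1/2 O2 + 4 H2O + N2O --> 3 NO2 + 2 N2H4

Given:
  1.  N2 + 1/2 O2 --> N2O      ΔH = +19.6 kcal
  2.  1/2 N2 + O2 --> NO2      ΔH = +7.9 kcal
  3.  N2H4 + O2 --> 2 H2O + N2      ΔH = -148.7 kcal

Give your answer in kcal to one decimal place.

ΔH = 301.5 kcal

eq. 1 reversed: -19.6 kcal
eq. 2 × 3: (3)·(+7.9) = +23.7 kcal
eq. 3 reversed and × 2: (-2)·(-148.7) = +297.4 kcal
ΔH = (-19.6) + (+23.7) + (+297.4) = 301.5 kcal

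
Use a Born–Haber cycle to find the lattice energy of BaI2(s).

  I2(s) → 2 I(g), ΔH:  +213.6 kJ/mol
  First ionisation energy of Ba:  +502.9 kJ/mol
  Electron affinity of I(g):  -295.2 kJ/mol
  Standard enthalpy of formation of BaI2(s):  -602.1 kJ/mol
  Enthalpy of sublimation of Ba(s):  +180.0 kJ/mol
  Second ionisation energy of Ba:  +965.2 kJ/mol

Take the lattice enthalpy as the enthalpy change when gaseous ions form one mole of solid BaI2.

ΔHf° = 1·ΔHsub + 1·(ΣIE) + 1·D(I2) + 2·EA + U
-602.1 = 1·(+180.0) + 1·(+1468.1) + 1·(+213.6) + 2·(-295.2) + U
U = -602.1 − (+1271.3) = -1873.4 kJ/mol

U = -1873.4 kJ/mol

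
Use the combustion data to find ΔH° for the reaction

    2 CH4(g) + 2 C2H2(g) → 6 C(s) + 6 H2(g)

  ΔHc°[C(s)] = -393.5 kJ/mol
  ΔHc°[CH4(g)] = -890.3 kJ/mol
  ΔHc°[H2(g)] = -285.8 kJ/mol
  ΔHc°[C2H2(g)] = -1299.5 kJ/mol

ΔH° = -303.8 kJ/mol

Using ΔH = Σ nΔHc°(reactants) − Σ nΔHc°(products):
= [2·(-890.3) + 2·(-1299.5)] − [6·(-393.5) + 6·(-285.8)]
= -303.8 kJ/mol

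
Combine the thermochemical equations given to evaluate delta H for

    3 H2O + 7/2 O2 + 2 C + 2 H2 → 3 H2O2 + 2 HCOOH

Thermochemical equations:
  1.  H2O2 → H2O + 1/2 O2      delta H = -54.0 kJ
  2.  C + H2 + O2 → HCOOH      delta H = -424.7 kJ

delta H = -687.4 kJ

eq. 1 reversed and × 3 (reverse to put H2O2 on the product side; scale by 3 for the 3 H2O2): (-3)·(-54.0) = +162.0 kJ
eq. 2 × 2 (×2 to match 2 HCOOH in the target): (2)·(-424.7) = -849.4 kJ
delta H = (+162.0) + (-849.4) = -687.4 kJ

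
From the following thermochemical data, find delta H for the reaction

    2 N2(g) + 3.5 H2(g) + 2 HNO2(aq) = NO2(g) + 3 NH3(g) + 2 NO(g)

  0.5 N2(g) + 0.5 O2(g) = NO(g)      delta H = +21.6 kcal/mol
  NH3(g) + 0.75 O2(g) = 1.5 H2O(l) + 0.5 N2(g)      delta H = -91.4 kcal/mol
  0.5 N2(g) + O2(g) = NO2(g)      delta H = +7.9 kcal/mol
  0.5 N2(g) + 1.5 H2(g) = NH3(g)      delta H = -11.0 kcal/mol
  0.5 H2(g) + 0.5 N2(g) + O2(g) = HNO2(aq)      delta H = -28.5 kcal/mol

delta H = 75.1 kcal/mol

equation 1 × 2: (2)·(+21.6) = +43.2 kcal/mol
equation 2: not needed.
equation 3 as written: +7.9 kcal/mol
equation 4 × 3: (3)·(-11.0) = -33.0 kcal/mol
equation 5 reversed and × 2: (-2)·(-28.5) = +57.0 kcal/mol
delta H = (2)·(+21.6) + (1)·(+7.9) + (3)·(-11.0) + (-2)·(-28.5) = 75.1 kcal/mol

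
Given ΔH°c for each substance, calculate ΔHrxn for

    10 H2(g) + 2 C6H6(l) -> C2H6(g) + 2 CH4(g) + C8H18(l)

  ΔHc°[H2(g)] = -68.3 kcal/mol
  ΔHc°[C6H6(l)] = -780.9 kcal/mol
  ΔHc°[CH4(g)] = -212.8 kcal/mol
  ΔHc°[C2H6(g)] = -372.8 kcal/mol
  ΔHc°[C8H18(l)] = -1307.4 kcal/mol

Using ΔH = Σ nΔHc°(reactants) − Σ nΔHc°(products):
= [10·(-68.3) + 2·(-780.9)] − [1·(-372.8) + 2·(-212.8) + 1·(-1307.4)]
= -139.0 kcal/mol

ΔHrxn = -139.0 kcal/mol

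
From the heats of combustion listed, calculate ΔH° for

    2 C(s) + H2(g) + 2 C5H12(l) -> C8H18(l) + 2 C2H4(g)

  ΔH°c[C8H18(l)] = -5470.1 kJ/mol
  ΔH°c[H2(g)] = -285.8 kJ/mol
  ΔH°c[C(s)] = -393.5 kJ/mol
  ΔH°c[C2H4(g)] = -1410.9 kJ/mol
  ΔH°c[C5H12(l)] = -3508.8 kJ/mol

With combustion enthalpies, reactants minus products:
= [2·(-393.5) + 1·(-285.8) + 2·(-3508.8)] − [1·(-5470.1) + 2·(-1410.9)]
= 201.5 kJ/mol

ΔH° = 201.5 kJ/mol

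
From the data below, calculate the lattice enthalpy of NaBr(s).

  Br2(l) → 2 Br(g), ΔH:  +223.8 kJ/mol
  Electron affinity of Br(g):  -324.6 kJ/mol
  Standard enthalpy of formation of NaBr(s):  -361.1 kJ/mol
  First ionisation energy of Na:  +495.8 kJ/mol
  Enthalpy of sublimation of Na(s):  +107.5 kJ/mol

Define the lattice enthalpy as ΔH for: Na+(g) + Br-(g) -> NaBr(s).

ΔHf° = 1·ΔHsub + 1·(ΣIE) + 1/2·D(Br2) + 1·EA + U
-361.1 = 1·(+107.5) + 1·(+495.8) + 1/2·(+223.8) + 1·(-324.6) + U
U = -361.1 − (+390.6) = -751.7 kJ/mol

U = -751.7 kJ/mol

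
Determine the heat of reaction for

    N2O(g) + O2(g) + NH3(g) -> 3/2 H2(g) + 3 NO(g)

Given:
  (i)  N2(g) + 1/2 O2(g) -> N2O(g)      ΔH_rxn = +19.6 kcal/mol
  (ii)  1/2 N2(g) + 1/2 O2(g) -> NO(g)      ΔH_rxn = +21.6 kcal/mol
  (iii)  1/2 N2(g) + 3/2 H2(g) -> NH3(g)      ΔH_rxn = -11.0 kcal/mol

ΔH_rxn = 56.2 kcal/mol

(i) reversed (N2O(g) must end up as a reactant): -19.6 kcal/mol
(ii) × 3 (scale by 3 for the 3 NO(g)): (3)·(+21.6) = +64.8 kcal/mol
(iii) reversed (NH3(g) must end up as a reactant): +11.0 kcal/mol
Combining the equations, ΔH_rxn = (-19.6) + (+64.8) + (+11.0) = 56.2 kcal/mol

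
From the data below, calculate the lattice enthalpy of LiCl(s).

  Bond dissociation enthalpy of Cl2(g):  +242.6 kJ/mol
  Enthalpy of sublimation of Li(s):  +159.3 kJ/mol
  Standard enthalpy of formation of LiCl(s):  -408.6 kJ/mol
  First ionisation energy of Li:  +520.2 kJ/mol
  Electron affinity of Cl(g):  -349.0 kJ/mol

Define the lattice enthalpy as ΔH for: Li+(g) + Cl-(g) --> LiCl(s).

ΔHf° = 1·ΔHsub + 1·(ΣIE) + 1/2·D(Cl2) + 1·EA + U
-408.6 = 1·(+159.3) + 1·(+520.2) + 1/2·(+242.6) + 1·(-349.0) + U
U = -408.6 − (+451.8) = -860.4 kJ/mol

U = -860.4 kJ/mol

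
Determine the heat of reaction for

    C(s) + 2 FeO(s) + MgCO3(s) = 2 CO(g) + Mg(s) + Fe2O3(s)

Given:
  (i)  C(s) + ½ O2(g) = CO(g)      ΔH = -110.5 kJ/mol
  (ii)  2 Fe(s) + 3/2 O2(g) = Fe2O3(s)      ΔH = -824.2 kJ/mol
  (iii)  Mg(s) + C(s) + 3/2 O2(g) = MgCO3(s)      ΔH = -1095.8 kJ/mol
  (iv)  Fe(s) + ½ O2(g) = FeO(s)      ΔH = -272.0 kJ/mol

(i) × 2 (scale by 2 for the 2 CO(g)): (2)·(-110.5) = -221.0 kJ/mol
(ii) as written (Fe2O3(s) already on the product side): -824.2 kJ/mol
(iii) reversed (MgCO3(s) must end up as a reactant): +1095.8 kJ/mol
(iv) reversed and × 2 (FeO(s) must end up as a reactant; scale by 2 for the 2 FeO(s)): (-2)·(-272.0) = +544.0 kJ/mol
Combining the equations, ΔH = (2)·(-110.5) + (1)·(-824.2) + (-1)·(-1095.8) + (-2)·(-272.0) = 594.6 kJ/mol

ΔH = 594.6 kJ/mol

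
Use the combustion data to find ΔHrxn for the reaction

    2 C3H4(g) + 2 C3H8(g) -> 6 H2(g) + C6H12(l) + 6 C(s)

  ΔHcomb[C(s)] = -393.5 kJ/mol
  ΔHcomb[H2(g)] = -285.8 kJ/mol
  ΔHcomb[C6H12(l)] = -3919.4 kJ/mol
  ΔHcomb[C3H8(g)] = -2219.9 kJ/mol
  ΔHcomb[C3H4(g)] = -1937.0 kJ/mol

With combustion enthalpies, reactants minus products:
= [2·(-1937.0) + 2·(-2219.9)] − [6·(-285.8) + 1·(-3919.4) + 6·(-393.5)]
= -318.6 kJ/mol

ΔHrxn = -318.6 kJ/mol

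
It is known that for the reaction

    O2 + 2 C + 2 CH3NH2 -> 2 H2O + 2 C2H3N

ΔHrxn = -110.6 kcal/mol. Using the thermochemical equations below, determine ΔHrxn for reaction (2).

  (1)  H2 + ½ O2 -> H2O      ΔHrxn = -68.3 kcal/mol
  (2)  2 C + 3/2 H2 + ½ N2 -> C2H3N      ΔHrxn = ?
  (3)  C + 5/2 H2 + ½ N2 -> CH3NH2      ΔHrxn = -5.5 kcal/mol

ΔHrxn = 7.5 kcal/mol

(1) × 2: (2)·(-68.3) = -136.6 kcal/mol
(2) × 2: contributes 2·x
(3) reversed and × 2: (-2)·(-5.5) = +11.0 kcal/mol
-110.6 = (-136.6) + (+11.0) + 2·x
x = (-110.6 − (-125.6)) / (2) = 7.5 kcal/mol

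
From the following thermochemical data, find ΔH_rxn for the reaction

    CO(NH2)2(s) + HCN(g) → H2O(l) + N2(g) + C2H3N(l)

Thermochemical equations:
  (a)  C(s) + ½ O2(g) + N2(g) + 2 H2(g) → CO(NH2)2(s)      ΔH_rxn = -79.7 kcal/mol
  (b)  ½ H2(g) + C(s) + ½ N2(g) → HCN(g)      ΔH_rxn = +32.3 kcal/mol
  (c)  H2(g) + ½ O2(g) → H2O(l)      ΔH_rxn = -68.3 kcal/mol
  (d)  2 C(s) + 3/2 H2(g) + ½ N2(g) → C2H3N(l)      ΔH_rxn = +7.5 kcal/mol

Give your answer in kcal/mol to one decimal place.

(a) reversed: +79.7 kcal/mol
(b) reversed: -32.3 kcal/mol
(c) as written: -68.3 kcal/mol
(d) as written: +7.5 kcal/mol
ΔH_rxn = (+79.7) + (-32.3) + (-68.3) + (+7.5) = -13.4 kcal/mol

ΔH_rxn = -13.4 kcal/mol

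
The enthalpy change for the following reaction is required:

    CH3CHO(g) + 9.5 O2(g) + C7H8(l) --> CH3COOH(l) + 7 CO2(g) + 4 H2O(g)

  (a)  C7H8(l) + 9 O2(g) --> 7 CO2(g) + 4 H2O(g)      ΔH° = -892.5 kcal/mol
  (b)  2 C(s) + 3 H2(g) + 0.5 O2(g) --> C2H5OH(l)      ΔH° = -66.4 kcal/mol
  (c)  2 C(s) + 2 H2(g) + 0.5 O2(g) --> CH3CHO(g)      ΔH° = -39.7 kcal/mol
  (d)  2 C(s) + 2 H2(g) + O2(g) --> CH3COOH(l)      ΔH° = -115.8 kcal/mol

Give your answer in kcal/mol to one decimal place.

ΔH° = -968.6 kcal/mol

(a) as written: -892.5 kcal/mol
(b): not needed.
(c) reversed: +39.7 kcal/mol
(d) as written: -115.8 kcal/mol
By Hess's law, ΔH° = (-892.5) + (+39.7) + (-115.8) = -968.6 kcal/mol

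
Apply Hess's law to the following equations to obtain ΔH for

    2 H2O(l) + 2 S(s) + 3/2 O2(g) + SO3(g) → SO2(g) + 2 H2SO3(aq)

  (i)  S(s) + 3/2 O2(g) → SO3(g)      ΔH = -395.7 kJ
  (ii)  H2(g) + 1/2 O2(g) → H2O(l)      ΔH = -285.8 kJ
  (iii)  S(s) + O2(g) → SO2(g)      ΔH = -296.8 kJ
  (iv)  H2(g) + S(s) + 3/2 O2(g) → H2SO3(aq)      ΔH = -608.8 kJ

(i) reversed: +395.7 kJ
(ii) reversed and × 2: (-2)·(-285.8) = +571.6 kJ
(iii) as written: -296.8 kJ
(iv) × 2: (2)·(-608.8) = -1217.6 kJ
ΔH = (+395.7) + (+571.6) + (-296.8) + (-1217.6) = -547.1 kJ

ΔH = -547.1 kJ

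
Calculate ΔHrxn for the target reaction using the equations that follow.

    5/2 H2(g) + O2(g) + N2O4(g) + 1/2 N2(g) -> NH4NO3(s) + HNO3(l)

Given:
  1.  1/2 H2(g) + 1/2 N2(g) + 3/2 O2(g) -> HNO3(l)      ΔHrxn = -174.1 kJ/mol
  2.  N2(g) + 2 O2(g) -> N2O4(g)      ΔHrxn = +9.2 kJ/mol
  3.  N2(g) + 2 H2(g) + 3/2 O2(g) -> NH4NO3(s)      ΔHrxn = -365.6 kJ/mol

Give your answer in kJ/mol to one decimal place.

eq. 1 as written: -174.1 kJ/mol
eq. 2 reversed: -9.2 kJ/mol
eq. 3 as written: -365.6 kJ/mol
By Hess's law, ΔHrxn = (-174.1) + (-9.2) + (-365.6) = -548.9 kJ/mol

ΔHrxn = -548.9 kJ/mol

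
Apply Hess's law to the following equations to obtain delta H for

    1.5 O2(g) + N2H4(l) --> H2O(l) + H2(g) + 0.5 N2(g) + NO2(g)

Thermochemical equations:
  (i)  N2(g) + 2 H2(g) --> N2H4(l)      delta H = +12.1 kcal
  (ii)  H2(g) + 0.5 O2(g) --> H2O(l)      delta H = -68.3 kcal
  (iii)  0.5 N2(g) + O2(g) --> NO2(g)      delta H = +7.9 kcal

(i) reversed (N2H4(l) must end up as a reactant): -12.1 kcal
(ii) as written (H2O(l) already on the product side): -68.3 kcal
(iii) as written (NO2(g) already on the product side): +7.9 kcal
delta H = (-1)·(+12.1) + (1)·(-68.3) + (1)·(+7.9) = -72.5 kcal

delta H = -72.5 kcal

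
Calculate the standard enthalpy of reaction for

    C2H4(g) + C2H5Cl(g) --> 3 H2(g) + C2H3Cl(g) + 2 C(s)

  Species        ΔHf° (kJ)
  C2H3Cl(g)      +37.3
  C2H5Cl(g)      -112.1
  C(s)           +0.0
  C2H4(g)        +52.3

Products: 3·(+0.0) + 1·(+37.3) + 2·(+0.0) = +37.3
Reactants: 1·(+52.3) + 1·(-112.1) = -59.8
ΔH°rxn = (+37.3) − (-59.8) = 97.1 kJ

ΔH°rxn = 97.1 kJ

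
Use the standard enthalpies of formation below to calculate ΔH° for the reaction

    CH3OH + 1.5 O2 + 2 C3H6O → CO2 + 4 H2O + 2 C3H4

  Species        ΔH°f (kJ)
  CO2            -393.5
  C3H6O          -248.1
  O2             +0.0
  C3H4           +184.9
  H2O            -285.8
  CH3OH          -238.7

ΔH° = -432.0 kJ

Products: 1·(-393.5) + 4·(-285.8) + 2·(+184.9) = -1166.9
Reactants: 1·(-238.7) + 3/2·(+0.0) + 2·(-248.1) = -734.9
ΔH° = (-1166.9) − (-734.9) = -432.0 kJ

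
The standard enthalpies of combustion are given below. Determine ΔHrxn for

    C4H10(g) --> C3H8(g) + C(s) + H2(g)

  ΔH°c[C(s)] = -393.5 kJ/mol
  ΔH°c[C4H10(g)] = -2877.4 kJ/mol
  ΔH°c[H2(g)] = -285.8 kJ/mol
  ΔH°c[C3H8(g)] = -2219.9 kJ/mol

With combustion enthalpies, reactants minus products:
= [1·(-2877.4)] − [1·(-2219.9) + 1·(-393.5) + 1·(-285.8)]
= 21.8 kJ/mol

ΔHrxn = 21.8 kJ/mol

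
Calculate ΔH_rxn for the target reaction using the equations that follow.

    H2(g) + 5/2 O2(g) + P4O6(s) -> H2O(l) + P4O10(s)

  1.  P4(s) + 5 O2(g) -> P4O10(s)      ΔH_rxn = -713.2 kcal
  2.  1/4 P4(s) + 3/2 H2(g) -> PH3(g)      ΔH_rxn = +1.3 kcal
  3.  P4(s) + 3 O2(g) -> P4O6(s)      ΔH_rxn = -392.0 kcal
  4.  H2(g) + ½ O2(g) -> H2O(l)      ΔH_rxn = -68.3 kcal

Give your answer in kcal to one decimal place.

ΔH_rxn = -389.5 kcal

eq. 1 as written (P4O10(s) already on the product side): -713.2 kcal
eq. 2: not needed (PH3(g) appears nowhere else).
eq. 3 reversed (P4O6(s) must end up as a reactant): +392.0 kcal
eq. 4 as written (H2O(l) already on the product side): -68.3 kcal
ΔH_rxn = (1)·(-713.2) + (-1)·(-392.0) + (1)·(-68.3) = -389.5 kcal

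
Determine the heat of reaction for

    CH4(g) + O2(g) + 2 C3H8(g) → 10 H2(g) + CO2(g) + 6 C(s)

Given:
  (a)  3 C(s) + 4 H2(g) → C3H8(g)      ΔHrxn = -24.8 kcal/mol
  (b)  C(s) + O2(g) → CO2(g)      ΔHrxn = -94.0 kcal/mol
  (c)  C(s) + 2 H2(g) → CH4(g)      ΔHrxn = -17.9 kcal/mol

(a) reversed and × 2 (reverse to put C3H8(g) on the reactant side; scale by 2 for the 2 C3H8(g)): (-2)·(-24.8) = +49.6 kcal/mol
(b) as written (CO2(g) already on the product side): -94.0 kcal/mol
(c) reversed (reverse to put CH4(g) on the reactant side): +17.9 kcal/mol
ΔHrxn = (+49.6) + (-94.0) + (+17.9) = -26.5 kcal/mol

ΔHrxn = -26.5 kcal/mol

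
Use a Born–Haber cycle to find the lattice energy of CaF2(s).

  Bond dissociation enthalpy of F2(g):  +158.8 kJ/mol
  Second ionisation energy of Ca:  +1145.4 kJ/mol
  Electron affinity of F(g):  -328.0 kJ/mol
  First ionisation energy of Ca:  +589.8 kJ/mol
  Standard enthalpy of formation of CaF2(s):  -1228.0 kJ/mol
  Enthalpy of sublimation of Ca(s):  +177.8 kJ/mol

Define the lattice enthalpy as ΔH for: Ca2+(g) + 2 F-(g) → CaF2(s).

ΔHf° = 1·ΔHsub + 1·(ΣIE) + 1·D(F2) + 2·EA + U
-1228.0 = 1·(+177.8) + 1·(+1735.2) + 1·(+158.8) + 2·(-328.0) + U
U = -1228.0 − (+1415.8) = -2643.8 kJ/mol

U = -2643.8 kJ/mol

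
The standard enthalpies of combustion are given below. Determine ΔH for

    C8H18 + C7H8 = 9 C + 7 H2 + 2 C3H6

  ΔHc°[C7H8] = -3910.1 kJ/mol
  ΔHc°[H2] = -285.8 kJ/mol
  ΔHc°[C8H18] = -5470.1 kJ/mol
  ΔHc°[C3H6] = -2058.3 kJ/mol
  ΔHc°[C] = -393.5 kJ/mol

ΔH = 278.5 kJ/mol

With combustion enthalpies, reactants minus products:
= [1·(-5470.1) + 1·(-3910.1)] − [9·(-393.5) + 7·(-285.8) + 2·(-2058.3)]
= 278.5 kJ/mol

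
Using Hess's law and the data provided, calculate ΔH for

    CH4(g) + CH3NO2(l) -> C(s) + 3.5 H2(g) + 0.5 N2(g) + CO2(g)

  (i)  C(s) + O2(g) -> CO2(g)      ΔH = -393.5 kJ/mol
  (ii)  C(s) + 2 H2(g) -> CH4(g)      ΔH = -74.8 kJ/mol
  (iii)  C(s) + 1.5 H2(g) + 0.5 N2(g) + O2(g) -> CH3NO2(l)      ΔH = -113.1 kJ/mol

ΔH = -205.6 kJ/mol

(i) as written: -393.5 kJ/mol
(ii) reversed: +74.8 kJ/mol
(iii) reversed: +113.1 kJ/mol
ΔH = (1)·(-393.5) + (-1)·(-74.8) + (-1)·(-113.1) = -205.6 kJ/mol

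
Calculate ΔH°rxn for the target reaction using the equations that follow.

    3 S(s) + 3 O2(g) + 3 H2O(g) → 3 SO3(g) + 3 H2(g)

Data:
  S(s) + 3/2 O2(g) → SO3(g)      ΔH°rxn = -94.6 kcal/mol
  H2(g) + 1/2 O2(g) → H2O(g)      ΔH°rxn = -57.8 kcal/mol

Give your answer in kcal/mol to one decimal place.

ΔH°rxn = -110.4 kcal/mol

equation 1 × 3 (×3 to match 3 SO3(g) in the target): (3)·(-94.6) = -283.8 kcal/mol
equation 2 reversed and × 3 (reverse to put H2O(g) on the reactant side; ×3 to match 3 H2O(g) in the target): (-3)·(-57.8) = +173.4 kcal/mol
Since enthalpy is a state function, ΔH°rxn = (3)·(-94.6) + (-3)·(-57.8) = -110.4 kcal/mol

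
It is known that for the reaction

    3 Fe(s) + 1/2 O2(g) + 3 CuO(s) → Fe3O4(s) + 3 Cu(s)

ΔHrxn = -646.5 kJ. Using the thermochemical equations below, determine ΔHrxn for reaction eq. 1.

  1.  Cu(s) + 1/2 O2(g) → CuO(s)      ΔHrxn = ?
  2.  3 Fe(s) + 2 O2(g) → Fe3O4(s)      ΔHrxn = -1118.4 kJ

eq. 1 reversed and × 3 (CuO(s) must end up as a reactant; ×3 to match 3 CuO(s) in the target): contributes −3·x
eq. 2 as written (Fe3O4(s) already on the product side): -1118.4 kJ
-646.5 = (-1118.4) − 3·x
x = (-646.5 − (-1118.4)) / (-3) = -157.3 kJ

ΔHrxn = -157.3 kJ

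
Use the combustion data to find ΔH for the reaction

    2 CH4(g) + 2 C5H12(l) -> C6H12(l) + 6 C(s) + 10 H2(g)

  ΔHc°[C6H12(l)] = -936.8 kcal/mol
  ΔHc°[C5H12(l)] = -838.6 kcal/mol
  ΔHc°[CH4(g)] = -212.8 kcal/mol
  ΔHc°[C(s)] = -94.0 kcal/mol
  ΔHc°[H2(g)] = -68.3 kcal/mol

ΔH = 81.0 kcal/mol

With combustion enthalpies, reactants minus products:
= [2·(-212.8) + 2·(-838.6)] − [1·(-936.8) + 6·(-94.0) + 10·(-68.3)]
= 81.0 kcal/mol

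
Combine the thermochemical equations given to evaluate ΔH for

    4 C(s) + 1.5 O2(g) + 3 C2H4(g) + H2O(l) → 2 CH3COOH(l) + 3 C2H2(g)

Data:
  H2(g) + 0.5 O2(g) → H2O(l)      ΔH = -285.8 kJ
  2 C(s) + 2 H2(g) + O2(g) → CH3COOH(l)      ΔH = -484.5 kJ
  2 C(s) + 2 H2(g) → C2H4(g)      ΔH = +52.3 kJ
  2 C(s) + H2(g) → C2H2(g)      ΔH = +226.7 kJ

equation 1 reversed: +285.8 kJ
equation 2 × 2: (2)·(-484.5) = -969.0 kJ
equation 3 reversed and × 3: (-3)·(+52.3) = -156.9 kJ
equation 4 × 3: (3)·(+226.7) = +680.1 kJ
Since enthalpy is a state function, ΔH = (-1)·(-285.8) + (2)·(-484.5) + (-3)·(+52.3) + (3)·(+226.7) = -160.0 kJ

ΔH = -160.0 kJ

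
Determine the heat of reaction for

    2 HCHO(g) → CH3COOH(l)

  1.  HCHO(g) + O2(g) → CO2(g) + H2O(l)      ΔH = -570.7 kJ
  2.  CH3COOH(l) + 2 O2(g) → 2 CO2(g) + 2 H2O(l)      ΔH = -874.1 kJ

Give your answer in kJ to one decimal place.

eq. 1 × 2 (scale by 2 for the 2 HCHO(g)): (2)·(-570.7) = -1141.4 kJ
eq. 2 reversed (reverse to put CH3COOH(l) on the product side): +874.1 kJ
ΔH = (2)·(-570.7) + (-1)·(-874.1) = -267.3 kJ

ΔH = -267.3 kJ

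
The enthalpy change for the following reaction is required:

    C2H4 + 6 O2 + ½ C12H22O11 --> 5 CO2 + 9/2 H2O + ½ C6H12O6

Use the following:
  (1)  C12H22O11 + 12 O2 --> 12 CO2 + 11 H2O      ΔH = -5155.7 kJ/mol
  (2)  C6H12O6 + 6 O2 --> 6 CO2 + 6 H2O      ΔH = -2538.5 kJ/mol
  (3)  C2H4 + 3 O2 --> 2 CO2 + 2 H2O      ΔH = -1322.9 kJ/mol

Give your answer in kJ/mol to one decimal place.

ΔH = -2631.5 kJ/mol

(1) × 1/2 (scale by 1/2 for the 1/2 C12H22O11): (1/2)·(-5155.7) = -2577.85 kJ/mol
(2) reversed and × 1/2 (C6H12O6 must end up as a product; scale by 1/2 for the 1/2 C6H12O6): (-1/2)·(-2538.5) = +1269.25 kJ/mol
(3) as written (C2H4 already on the reactant side): -1322.9 kJ/mol
ΔH = (1/2)·(-5155.7) + (-1/2)·(-2538.5) + (1)·(-1322.9) = -2631.5 kJ/mol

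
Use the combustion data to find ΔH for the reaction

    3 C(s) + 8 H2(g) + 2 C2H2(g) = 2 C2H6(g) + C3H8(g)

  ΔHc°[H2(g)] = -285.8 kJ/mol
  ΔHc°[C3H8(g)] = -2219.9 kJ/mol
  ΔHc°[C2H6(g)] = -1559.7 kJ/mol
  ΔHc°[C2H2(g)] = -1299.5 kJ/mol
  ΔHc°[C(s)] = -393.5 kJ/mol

ΔH = -726.6 kJ/mol

Using ΔH = Σ nΔHc°(reactants) − Σ nΔHc°(products):
= [3·(-393.5) + 8·(-285.8) + 2·(-1299.5)] − [2·(-1559.7) + 1·(-2219.9)]
= -726.6 kJ/mol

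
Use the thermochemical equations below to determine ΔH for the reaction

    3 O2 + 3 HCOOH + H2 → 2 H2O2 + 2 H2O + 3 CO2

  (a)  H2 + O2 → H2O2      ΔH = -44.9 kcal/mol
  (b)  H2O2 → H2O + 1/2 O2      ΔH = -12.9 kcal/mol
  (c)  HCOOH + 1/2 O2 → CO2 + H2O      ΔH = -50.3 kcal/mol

ΔH = -182.9 kcal/mol

(a) as written: -44.9 kcal/mol
(b) reversed: +12.9 kcal/mol
(c) × 3: (3)·(-50.3) = -150.9 kcal/mol
ΔH = (-44.9) + (+12.9) + (-150.9) = -182.9 kcal/mol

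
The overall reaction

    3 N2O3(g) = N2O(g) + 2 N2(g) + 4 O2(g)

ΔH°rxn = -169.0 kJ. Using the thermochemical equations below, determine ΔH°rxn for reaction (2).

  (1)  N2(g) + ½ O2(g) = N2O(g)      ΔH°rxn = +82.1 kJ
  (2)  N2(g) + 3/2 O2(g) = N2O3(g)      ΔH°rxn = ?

(1) as written (N2O(g) already on the product side): +82.1 kJ
(2) reversed and × 3 (N2O3(g) must end up as a reactant; ×3 to match 3 N2O3(g) in the target): contributes −3·x
-169.0 = (+82.1) − 3·x
x = (-169.0 − (+82.1)) / (-3) = 83.7 kJ

ΔH°rxn = 83.7 kJ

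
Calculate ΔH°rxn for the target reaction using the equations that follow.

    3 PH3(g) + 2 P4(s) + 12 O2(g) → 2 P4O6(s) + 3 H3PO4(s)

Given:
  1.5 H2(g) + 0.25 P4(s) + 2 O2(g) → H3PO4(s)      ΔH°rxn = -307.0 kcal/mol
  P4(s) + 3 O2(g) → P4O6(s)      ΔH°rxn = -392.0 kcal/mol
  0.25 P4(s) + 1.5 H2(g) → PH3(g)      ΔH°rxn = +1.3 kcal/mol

equation 1 × 3 (×3 to match 3 H3PO4(s) in the target): (3)·(-307.0) = -921.0 kcal/mol
equation 2 × 2 (scale by 2 for the 2 P4O6(s)): (2)·(-392.0) = -784.0 kcal/mol
equation 3 reversed and × 3 (PH3(g) must end up as a reactant; ×3 to match 3 PH3(g) in the target): (-3)·(+1.3) = -3.9 kcal/mol
Since enthalpy is a state function, ΔH°rxn = (-921.0) + (-784.0) + (-3.9) = -1708.9 kcal/mol

ΔH°rxn = -1708.9 kcal/mol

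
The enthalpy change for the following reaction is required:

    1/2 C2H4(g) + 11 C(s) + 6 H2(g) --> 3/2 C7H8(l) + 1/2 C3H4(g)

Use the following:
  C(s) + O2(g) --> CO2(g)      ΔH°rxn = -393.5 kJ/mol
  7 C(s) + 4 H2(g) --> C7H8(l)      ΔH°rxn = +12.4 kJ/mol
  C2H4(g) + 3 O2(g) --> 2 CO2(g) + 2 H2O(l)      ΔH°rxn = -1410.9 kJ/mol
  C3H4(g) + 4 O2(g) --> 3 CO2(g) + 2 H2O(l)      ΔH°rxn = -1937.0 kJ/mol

equation 1 × 1/2: (1/2)·(-393.5) = -196.75 kJ/mol
equation 2 × 3/2: (3/2)·(+12.4) = +18.6 kJ/mol
equation 3 × 1/2: (1/2)·(-1410.9) = -705.45 kJ/mol
equation 4 reversed and × 1/2: (-1/2)·(-1937.0) = +968.5 kJ/mol
By Hess's law, ΔH°rxn = (1/2)·(-393.5) + (3/2)·(+12.4) + (1/2)·(-1410.9) + (-1/2)·(-1937.0) = 84.9 kJ/mol

ΔH°rxn = 84.9 kJ/mol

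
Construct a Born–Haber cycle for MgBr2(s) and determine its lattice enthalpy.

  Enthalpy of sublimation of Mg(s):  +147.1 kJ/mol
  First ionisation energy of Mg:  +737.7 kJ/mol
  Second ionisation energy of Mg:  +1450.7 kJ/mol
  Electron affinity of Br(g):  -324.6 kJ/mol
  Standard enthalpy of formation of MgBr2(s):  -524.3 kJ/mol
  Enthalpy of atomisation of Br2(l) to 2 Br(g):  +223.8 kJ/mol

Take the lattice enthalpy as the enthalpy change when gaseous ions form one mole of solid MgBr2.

ΔHf° = 1·ΔHsub + 1·(ΣIE) + 1·D(Br2) + 2·EA + U
-524.3 = 1·(+147.1) + 1·(+2188.4) + 1·(+223.8) + 2·(-324.6) + U
U = -524.3 − (+1910.1) = -2434.4 kJ/mol

U = -2434.4 kJ/mol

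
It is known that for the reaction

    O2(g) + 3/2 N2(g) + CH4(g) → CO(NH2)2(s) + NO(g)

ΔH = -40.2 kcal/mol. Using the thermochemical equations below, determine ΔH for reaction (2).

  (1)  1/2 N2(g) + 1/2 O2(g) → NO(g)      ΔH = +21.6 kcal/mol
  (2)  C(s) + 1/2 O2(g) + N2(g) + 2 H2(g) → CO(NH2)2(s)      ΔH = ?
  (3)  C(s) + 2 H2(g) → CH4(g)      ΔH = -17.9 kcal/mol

ΔH = -79.7 kcal/mol

(1) as written: +21.6 kcal/mol
(2) as written: contributes x
(3) reversed: +17.9 kcal/mol
-40.2 = (+21.6) + (+17.9) + x
x = (-40.2 − (+39.5)) / (1) = -79.7 kcal/mol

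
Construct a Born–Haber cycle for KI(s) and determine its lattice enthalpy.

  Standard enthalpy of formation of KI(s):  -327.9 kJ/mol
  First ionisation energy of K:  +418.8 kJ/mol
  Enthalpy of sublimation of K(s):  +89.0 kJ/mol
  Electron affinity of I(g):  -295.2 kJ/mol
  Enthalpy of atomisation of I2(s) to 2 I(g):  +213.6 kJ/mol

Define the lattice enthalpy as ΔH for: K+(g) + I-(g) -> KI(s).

ΔHf° = 1·ΔHsub + 1·(ΣIE) + 1/2·D(I2) + 1·EA + U
-327.9 = 1·(+89.0) + 1·(+418.8) + 1/2·(+213.6) + 1·(-295.2) + U
U = -327.9 − (+319.4) = -647.3 kJ/mol

U = -647.3 kJ/mol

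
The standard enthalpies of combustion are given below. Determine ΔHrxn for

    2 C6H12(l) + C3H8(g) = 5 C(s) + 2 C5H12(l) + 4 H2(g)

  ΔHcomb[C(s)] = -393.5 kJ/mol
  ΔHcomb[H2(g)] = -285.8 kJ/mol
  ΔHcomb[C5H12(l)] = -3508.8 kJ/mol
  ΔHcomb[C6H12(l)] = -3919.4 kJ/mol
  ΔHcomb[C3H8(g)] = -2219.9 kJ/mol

With combustion enthalpies, reactants minus products:
= [2·(-3919.4) + 1·(-2219.9)] − [5·(-393.5) + 2·(-3508.8) + 4·(-285.8)]
= 69.6 kJ/mol

ΔHrxn = 69.6 kJ/mol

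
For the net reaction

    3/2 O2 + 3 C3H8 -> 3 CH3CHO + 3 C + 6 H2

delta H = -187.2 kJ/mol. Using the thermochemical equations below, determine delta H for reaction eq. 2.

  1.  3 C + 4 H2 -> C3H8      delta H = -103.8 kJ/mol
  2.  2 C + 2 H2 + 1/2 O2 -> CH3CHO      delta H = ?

delta H = -166.2 kJ/mol

eq. 1 reversed and × 3: (-3)·(-103.8) = +311.4 kJ/mol
eq. 2 × 3: contributes 3·x
-187.2 = (+311.4) + 3·x
x = (-187.2 − (+311.4)) / (3) = -166.2 kJ/mol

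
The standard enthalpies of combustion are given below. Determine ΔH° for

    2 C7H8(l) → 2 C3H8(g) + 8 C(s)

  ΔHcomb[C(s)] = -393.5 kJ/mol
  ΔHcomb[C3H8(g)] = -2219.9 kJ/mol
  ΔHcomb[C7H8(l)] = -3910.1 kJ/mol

ΔH° = -232.4 kJ/mol

With combustion enthalpies, reactants minus products:
= [2·(-3910.1)] − [2·(-2219.9) + 8·(-393.5)]
= -232.4 kJ/mol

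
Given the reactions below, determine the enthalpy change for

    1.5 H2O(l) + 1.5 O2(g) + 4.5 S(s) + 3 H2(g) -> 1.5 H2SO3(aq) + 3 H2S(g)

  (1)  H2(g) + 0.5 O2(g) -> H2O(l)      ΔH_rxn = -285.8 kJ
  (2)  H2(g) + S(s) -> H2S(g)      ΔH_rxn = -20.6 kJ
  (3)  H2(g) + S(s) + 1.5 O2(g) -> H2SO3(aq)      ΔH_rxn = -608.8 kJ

(1) reversed and × 3/2 (H2O(l) must end up as a reactant; ×3/2 to match 3/2 H2O(l) in the target): (-3/2)·(-285.8) = +428.7 kJ
(2) × 3 (scale by 3 for the 3 H2S(g)): (3)·(-20.6) = -61.8 kJ
(3) × 3/2 (scale by 3/2 for the 3/2 H2SO3(aq)): (3/2)·(-608.8) = -913.2 kJ
ΔH_rxn = (+428.7) + (-61.8) + (-913.2) = -546.3 kJ

ΔH_rxn = -546.3 kJ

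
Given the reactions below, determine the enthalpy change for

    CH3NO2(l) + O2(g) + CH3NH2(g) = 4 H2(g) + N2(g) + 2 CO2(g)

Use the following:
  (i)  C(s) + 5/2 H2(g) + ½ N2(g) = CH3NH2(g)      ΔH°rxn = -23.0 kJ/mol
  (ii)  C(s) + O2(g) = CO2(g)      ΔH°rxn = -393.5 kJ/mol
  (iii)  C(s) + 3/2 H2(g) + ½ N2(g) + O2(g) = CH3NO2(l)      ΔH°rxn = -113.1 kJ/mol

ΔH°rxn = -650.9 kJ/mol

(i) reversed: +23.0 kJ/mol
(ii) × 2: (2)·(-393.5) = -787.0 kJ/mol
(iii) reversed: +113.1 kJ/mol
Since enthalpy is a state function, ΔH°rxn = (-1)·(-23.0) + (2)·(-393.5) + (-1)·(-113.1) = -650.9 kJ/mol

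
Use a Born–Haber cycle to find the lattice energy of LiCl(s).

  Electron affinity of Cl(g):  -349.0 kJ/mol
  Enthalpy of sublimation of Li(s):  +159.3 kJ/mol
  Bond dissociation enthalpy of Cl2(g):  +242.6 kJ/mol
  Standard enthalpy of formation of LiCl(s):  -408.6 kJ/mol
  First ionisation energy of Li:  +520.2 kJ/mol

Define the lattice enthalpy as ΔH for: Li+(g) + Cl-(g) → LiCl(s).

ΔHf° = 1·ΔHsub + 1·(ΣIE) + 1/2·D(Cl2) + 1·EA + U
-408.6 = 1·(+159.3) + 1·(+520.2) + 1/2·(+242.6) + 1·(-349.0) + U
U = -408.6 − (+451.8) = -860.4 kJ/mol

U = -860.4 kJ/mol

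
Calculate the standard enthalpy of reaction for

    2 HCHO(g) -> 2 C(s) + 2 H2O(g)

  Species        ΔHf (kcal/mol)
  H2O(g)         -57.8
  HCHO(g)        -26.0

Products: 2·(+0.0) + 2·(-57.8) = -115.6
Reactants: 2·(-26.0) = -52.0
ΔHrxn = (-115.6) − (-52.0) = -63.6 kcal/mol

ΔHrxn = -63.6 kcal/mol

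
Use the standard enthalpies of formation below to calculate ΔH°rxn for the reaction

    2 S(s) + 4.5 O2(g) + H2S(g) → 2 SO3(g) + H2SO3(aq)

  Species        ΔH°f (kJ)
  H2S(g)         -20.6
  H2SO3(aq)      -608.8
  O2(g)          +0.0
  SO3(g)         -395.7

ΔH°rxn = Σ nΔHf°(products) − Σ nΔHf°(reactants).
Products: 2·(-395.7) + 1·(-608.8) = -1400.2
Reactants: 2·(+0.0) + 9/2·(+0.0) + 1·(-20.6) = -20.6
ΔH°rxn = (-1400.2) − (-20.6) = -1379.6 kJ

ΔH°rxn = -1379.6 kJ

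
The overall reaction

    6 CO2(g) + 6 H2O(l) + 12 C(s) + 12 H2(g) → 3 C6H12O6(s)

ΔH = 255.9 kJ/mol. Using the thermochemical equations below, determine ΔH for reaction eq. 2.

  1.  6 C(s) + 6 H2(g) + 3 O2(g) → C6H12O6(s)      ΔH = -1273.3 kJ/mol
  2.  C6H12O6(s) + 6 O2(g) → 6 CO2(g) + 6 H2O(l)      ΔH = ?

eq. 1 × 2 (scale by 2 for the 12 C(s)): (2)·(-1273.3) = -2546.6 kJ/mol
eq. 2 reversed (reverse to put CO2(g) on the reactant side): contributes −x
+255.9 = (-2546.6) − x
x = (+255.9 − (-2546.6)) / (-1) = -2802.5 kJ/mol

ΔH = -2802.5 kJ/mol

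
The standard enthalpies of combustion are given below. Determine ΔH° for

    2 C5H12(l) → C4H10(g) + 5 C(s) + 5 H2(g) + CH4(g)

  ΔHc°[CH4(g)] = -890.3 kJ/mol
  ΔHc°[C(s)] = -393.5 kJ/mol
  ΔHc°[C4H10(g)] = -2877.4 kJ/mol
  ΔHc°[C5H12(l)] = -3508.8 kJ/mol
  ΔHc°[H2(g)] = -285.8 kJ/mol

ΔH° = 146.6 kJ/mol

Using ΔH = Σ nΔHc°(reactants) − Σ nΔHc°(products):
= [2·(-3508.8)] − [1·(-2877.4) + 5·(-393.5) + 5·(-285.8) + 1·(-890.3)]
= 146.6 kJ/mol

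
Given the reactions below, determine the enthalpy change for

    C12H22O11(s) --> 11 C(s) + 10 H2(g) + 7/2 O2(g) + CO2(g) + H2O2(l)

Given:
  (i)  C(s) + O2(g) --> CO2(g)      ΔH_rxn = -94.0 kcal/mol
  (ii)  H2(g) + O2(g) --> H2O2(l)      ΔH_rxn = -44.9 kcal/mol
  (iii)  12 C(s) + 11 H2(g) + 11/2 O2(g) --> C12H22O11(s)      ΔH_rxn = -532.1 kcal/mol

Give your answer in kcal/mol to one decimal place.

(i) as written: -94.0 kcal/mol
(ii) as written: -44.9 kcal/mol
(iii) reversed: +532.1 kcal/mol
ΔH_rxn = (1)·(-94.0) + (1)·(-44.9) + (-1)·(-532.1) = 393.2 kcal/mol

ΔH_rxn = 393.2 kcal/mol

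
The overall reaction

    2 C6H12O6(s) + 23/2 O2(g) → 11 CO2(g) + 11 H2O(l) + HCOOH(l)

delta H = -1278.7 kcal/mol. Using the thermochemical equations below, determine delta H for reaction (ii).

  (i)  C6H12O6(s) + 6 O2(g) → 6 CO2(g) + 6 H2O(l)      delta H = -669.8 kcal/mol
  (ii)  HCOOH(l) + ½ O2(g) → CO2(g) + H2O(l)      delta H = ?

delta H = -60.9 kcal/mol

(i) × 2: (2)·(-669.8) = -1339.6 kcal/mol
(ii) reversed: contributes −x
-1278.7 = (-1339.6) − x
x = (-1278.7 − (-1339.6)) / (-1) = -60.9 kcal/mol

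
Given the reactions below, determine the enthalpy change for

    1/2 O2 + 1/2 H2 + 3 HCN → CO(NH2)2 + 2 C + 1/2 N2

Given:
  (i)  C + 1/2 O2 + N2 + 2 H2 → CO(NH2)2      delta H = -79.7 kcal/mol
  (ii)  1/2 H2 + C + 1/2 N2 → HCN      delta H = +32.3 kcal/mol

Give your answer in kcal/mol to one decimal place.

(i) as written: -79.7 kcal/mol
(ii) reversed and × 3: (-3)·(+32.3) = -96.9 kcal/mol
Since enthalpy is a state function, delta H = (-79.7) + (-96.9) = -176.6 kcal/mol

delta H = -176.6 kcal/mol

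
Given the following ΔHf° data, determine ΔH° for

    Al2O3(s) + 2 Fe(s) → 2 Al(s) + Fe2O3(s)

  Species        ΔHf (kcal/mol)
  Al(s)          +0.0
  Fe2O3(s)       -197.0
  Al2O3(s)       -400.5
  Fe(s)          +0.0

ΔH° = 203.5 kcal/mol

Products: 2·(+0.0) + 1·(-197.0) = -197.0
Reactants: 1·(-400.5) + 2·(+0.0) = -400.5
ΔH° = (-197.0) − (-400.5) = 203.5 kcal/mol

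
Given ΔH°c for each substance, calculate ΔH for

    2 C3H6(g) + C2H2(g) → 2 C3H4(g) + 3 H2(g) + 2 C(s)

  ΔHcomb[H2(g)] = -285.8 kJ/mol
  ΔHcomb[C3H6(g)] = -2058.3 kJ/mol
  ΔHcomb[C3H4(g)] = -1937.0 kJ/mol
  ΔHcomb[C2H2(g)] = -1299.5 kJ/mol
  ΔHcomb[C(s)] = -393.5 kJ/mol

ΔH = 102.3 kJ/mol

Using ΔH = Σ nΔHc°(reactants) − Σ nΔHc°(products):
= [2·(-2058.3) + 1·(-1299.5)] − [2·(-1937.0) + 3·(-285.8) + 2·(-393.5)]
= 102.3 kJ/mol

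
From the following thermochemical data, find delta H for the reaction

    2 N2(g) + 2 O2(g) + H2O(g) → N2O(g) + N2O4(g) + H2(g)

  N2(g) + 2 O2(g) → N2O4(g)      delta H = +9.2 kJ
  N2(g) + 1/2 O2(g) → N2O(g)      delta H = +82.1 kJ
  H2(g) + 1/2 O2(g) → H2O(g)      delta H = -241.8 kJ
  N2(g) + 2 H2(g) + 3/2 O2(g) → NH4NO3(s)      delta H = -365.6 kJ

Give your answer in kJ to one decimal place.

equation 1 as written (N2O4(g) already on the product side): +9.2 kJ
equation 2 as written (N2O(g) already on the product side): +82.1 kJ
equation 3 reversed (reverse to put H2O(g) on the reactant side): +241.8 kJ
equation 4: not needed (NH4NO3(s) appears nowhere else).
Combining the equations, delta H = (1)·(+9.2) + (1)·(+82.1) + (-1)·(-241.8) = 333.1 kJ

delta H = 333.1 kJ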